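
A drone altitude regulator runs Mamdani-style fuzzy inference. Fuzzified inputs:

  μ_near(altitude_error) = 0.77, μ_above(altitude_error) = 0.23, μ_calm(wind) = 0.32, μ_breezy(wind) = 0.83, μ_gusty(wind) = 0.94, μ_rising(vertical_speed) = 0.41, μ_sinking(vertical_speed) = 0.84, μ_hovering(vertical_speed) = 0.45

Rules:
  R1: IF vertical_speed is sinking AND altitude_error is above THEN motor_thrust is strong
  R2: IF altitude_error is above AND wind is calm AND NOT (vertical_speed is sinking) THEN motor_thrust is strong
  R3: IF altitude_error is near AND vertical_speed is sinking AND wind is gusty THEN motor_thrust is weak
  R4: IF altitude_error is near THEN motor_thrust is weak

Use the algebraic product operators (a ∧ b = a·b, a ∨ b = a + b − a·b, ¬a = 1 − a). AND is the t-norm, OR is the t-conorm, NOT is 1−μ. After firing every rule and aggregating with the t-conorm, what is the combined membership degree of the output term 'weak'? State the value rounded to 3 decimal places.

0.910

R1: sinking=0.84, above=0.23; AND[a·b] → w = 0.1932
R2: above=0.23, calm=0.32, ¬sinking=1−0.84=0.16; AND[a·b] → w = 0.0118
R3: near=0.77, sinking=0.84, gusty=0.94; AND[a·b] → w = 0.6080
R4: near=0.77 → w = 0.7700
Rules with consequent 'weak': {R3, R4} → strengths 0.6080, 0.7700
Aggregate via t-conorm [a + b − a·b]: 0.9098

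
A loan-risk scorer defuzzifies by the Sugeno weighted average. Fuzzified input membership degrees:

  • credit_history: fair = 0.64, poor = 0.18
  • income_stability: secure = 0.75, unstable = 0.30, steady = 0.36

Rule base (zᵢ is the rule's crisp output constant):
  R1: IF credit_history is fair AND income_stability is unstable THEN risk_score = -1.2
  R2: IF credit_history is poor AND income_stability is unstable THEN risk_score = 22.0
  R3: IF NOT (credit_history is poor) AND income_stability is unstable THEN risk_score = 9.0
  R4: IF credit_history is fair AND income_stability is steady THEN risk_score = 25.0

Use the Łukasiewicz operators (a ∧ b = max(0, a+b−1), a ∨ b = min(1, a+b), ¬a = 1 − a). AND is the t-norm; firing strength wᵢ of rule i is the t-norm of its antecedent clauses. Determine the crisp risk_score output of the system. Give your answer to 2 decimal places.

R1 (z=-1.2): fair=0.64, unstable=0.30; AND[max(0, a+b−1)] → w = 0.00
R2 (z=22.0): poor=0.18, unstable=0.30; AND[max(0, a+b−1)] → w = 0.00
R3 (z=9.0): ¬poor=1−0.18=0.82, unstable=0.30; AND[max(0, a+b−1)] → w = 0.12
R4 (z=25.0): fair=0.64, steady=0.36; AND[max(0, a+b−1)] → w = 0.00
Weighted average = (0.00·-1.2 + 0.00·22.0 + 0.12·9.0 + 0.00·25.0) / (0.00 + 0.00 + 0.12 + 0.00)
  = 1.0800 / 0.1200 = 9.00

9.00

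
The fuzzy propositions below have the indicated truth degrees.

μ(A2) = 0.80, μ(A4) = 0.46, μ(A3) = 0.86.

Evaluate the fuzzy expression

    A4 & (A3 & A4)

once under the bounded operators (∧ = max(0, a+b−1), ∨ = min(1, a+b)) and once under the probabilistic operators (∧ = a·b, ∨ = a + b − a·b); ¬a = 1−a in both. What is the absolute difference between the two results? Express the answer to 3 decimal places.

0.182

Under bounded:
  A3 & A4 = max(0, a+b−1) on (0.86, 0.46) = 0.32
  A4 & (A3 & A4) = max(0, a+b−1) on (0.46, 0.32) = 0.00
  → value = 0.0000
Under probabilistic:
  A3 & A4 = a·b on (0.8600, 0.4600) = 0.3956
  A4 & (A3 & A4) = a·b on (0.4600, 0.3956) = 0.1820
  → value = 0.1820
|0.0000 − 0.1820| = 0.182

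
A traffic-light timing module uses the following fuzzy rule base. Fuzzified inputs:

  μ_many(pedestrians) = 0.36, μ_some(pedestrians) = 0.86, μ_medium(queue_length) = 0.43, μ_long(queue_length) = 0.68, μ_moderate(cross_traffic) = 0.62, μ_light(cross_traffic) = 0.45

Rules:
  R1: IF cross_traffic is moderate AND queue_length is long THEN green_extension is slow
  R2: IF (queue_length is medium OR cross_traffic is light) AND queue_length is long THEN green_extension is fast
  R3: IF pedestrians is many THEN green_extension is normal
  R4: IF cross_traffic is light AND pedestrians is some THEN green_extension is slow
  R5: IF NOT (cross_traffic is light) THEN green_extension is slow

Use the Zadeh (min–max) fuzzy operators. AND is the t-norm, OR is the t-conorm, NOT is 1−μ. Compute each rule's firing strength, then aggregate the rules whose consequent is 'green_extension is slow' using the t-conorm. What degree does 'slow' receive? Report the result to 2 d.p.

0.62

R1: moderate=0.62, long=0.68; AND[min(a, b)] → w = 0.62
R2: (medium=0.43 OR light=0.45) = 0.45; AND[min(a, b)] with long=0.68 → w = 0.45
R3: many=0.36 → w = 0.36
R4: light=0.45, some=0.86; AND[min(a, b)] → w = 0.45
R5: ¬light=1−0.45=0.55 → w = 0.55
Rules with consequent 'slow': {R1, R4, R5} → strengths 0.62, 0.45, 0.55
Aggregate via t-conorm [max(a, b)]: 0.62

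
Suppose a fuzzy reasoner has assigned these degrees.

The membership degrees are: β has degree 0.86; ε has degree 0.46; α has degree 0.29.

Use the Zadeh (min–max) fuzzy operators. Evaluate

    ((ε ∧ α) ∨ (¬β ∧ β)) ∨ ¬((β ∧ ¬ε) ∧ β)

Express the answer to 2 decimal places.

ε ∧ α = min(a, b) on (0.46, 0.29) = 0.29
¬β = 1 − 0.86 = 0.14
¬β ∧ β = min(a, b) on (0.14, 0.86) = 0.14
(ε ∧ α) ∨ (¬β ∧ β) = max(a, b) on (0.29, 0.14) = 0.29
¬ε = 1 − 0.46 = 0.54
β ∧ ¬ε = min(a, b) on (0.86, 0.54) = 0.54
(β ∧ ¬ε) ∧ β = min(a, b) on (0.54, 0.86) = 0.54
¬((β ∧ ¬ε) ∧ β) = 1 − 0.54 = 0.46
((ε ∧ α) ∨ (¬β ∧ β)) ∨ ¬((β ∧ ¬ε) ∧ β) = max(a, b) on (0.29, 0.46) = 0.46

0.46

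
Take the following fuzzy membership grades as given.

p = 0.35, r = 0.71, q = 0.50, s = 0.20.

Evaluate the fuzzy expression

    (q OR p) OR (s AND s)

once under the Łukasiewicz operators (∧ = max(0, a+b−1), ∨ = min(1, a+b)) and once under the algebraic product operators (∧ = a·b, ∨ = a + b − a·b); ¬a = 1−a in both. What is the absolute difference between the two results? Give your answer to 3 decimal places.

0.162

Under Łukasiewicz:
  q OR p = min(1, a+b) on (0.50, 0.35) = 0.85
  s AND s = max(0, a+b−1) on (0.20, 0.20) = 0.00
  (q OR p) OR (s AND s) = min(1, a+b) on (0.85, 0.00) = 0.85
  → value = 0.8500
Under algebraic product:
  q OR p = a + b − a·b on (0.5000, 0.3500) = 0.6750
  s AND s = a·b on (0.2000, 0.2000) = 0.0400
  (q OR p) OR (s AND s) = a + b − a·b on (0.6750, 0.0400) = 0.6880
  → value = 0.6880
|0.8500 − 0.6880| = 0.162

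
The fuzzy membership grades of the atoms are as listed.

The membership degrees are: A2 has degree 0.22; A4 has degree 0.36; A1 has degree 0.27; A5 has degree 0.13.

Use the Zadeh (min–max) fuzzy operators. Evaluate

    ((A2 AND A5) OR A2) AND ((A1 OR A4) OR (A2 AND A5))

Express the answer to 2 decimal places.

0.22

A2 AND A5 = min(a, b) on (0.22, 0.13) = 0.13
(A2 AND A5) OR A2 = max(a, b) on (0.13, 0.22) = 0.22
A1 OR A4 = max(a, b) on (0.27, 0.36) = 0.36
A2 AND A5 = min(a, b) on (0.22, 0.13) = 0.13
(A1 OR A4) OR (A2 AND A5) = max(a, b) on (0.36, 0.13) = 0.36
((A2 AND A5) OR A2) AND ((A1 OR A4) OR (A2 AND A5)) = min(a, b) on (0.22, 0.36) = 0.22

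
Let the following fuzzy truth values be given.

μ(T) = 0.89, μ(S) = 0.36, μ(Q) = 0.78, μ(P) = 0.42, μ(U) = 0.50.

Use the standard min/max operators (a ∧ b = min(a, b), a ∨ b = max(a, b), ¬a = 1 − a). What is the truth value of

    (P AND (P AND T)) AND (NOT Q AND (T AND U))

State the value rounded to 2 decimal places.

P AND T = min(a, b) on (0.42, 0.89) = 0.42
P AND (P AND T) = min(a, b) on (0.42, 0.42) = 0.42
NOT Q = 1 − 0.78 = 0.22
T AND U = min(a, b) on (0.89, 0.50) = 0.50
NOT Q AND (T AND U) = min(a, b) on (0.22, 0.50) = 0.22
(P AND (P AND T)) AND (NOT Q AND (T AND U)) = min(a, b) on (0.42, 0.22) = 0.22

0.22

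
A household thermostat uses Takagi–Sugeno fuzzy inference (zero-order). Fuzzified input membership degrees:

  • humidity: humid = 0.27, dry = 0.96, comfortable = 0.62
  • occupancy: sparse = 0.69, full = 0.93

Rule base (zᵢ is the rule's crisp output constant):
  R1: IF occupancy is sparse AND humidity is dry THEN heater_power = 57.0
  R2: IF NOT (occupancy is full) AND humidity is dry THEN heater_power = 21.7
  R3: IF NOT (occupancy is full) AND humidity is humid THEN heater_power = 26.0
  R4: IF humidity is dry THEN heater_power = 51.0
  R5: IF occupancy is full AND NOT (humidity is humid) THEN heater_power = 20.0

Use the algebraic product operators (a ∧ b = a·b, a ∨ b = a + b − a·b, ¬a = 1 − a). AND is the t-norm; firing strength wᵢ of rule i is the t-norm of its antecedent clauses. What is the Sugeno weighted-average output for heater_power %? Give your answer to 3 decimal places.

42.827

R1 (z=57.0): sparse=0.69, dry=0.96; AND[a·b] → w = 0.6624
R2 (z=21.7): ¬full=1−0.93=0.07, dry=0.96; AND[a·b] → w = 0.0672
R3 (z=26.0): ¬full=1−0.93=0.07, humid=0.27; AND[a·b] → w = 0.0189
R4 (z=51.0): dry=0.96 → w = 0.9600
R5 (z=20.0): full=0.93, ¬humid=1−0.27=0.73; AND[a·b] → w = 0.6789
Weighted average = (0.6624·57.0 + 0.0672·21.7 + 0.0189·26.0 + 0.9600·51.0 + 0.6789·20.0) / (0.6624 + 0.0672 + 0.0189 + 0.9600 + 0.6789)
  = 102.2444 / 2.3874 = 42.827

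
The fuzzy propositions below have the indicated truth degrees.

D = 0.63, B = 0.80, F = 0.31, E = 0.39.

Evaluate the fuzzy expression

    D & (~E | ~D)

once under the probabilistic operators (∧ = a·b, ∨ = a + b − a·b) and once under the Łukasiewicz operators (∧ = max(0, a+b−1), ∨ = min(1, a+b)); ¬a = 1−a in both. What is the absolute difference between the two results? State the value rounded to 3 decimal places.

0.135

Under probabilistic:
  ~E = 1 − 0.3900 = 0.6100
  ~D = 1 − 0.6300 = 0.3700
  ~E | ~D = a + b − a·b on (0.6100, 0.3700) = 0.7543
  D & (~E | ~D) = a·b on (0.6300, 0.7543) = 0.4752
  → value = 0.4752
Under Łukasiewicz:
  ~E = 1 − 0.39 = 0.61
  ~D = 1 − 0.63 = 0.37
  ~E | ~D = min(1, a+b) on (0.61, 0.37) = 0.98
  D & (~E | ~D) = max(0, a+b−1) on (0.63, 0.98) = 0.61
  → value = 0.6100
|0.4752 − 0.6100| = 0.135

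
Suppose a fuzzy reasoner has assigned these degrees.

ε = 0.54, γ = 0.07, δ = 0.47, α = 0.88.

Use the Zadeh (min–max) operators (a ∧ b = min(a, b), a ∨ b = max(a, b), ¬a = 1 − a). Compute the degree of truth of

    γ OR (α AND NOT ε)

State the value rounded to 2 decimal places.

0.46

NOT ε = 1 − 0.54 = 0.46
α AND NOT ε = min(a, b) on (0.88, 0.46) = 0.46
γ OR (α AND NOT ε) = max(a, b) on (0.07, 0.46) = 0.46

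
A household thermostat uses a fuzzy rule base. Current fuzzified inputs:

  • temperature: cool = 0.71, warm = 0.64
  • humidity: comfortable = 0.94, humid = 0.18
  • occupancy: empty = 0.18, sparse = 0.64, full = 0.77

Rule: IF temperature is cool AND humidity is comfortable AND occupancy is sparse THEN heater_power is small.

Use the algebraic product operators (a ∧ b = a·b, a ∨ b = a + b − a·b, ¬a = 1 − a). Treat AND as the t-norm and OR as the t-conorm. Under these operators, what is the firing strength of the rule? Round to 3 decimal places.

firing strength: cool=0.71, comfortable=0.94, sparse=0.64; AND[a·b] → w = 0.4271

0.427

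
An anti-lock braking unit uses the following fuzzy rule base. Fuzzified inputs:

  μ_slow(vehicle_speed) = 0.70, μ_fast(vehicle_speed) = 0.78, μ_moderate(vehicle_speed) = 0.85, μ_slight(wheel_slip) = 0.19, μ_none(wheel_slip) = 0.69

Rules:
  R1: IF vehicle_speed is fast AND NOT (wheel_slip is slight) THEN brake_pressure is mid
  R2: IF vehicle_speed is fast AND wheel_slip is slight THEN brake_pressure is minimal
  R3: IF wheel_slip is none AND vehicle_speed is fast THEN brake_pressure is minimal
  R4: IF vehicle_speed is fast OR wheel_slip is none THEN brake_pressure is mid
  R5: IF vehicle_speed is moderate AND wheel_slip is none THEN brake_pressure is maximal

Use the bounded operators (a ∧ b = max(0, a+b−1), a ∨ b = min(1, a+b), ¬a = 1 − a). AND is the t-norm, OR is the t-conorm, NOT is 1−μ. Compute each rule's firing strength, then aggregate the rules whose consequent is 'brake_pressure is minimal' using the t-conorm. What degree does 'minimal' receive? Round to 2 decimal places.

R1: fast=0.78, ¬slight=1−0.19=0.81; AND[max(0, a+b−1)] → w = 0.59
R2: fast=0.78, slight=0.19; AND[max(0, a+b−1)] → w = 0.00
R3: none=0.69, fast=0.78; AND[max(0, a+b−1)] → w = 0.47
R4: fast=0.78, none=0.69; OR[min(1, a+b)] → w = 1.00
R5: moderate=0.85, none=0.69; AND[max(0, a+b−1)] → w = 0.54
Rules with consequent 'minimal': {R2, R3} → strengths 0.00, 0.47
Aggregate via t-conorm [min(1, a+b)]: 0.47

0.47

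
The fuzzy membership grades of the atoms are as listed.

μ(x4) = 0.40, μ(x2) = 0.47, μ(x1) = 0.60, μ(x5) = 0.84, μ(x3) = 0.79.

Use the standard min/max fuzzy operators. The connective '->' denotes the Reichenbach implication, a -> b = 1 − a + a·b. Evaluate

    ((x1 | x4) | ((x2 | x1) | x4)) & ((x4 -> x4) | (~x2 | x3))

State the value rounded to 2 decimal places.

0.60

x1 | x4 = max(a, b) on (0.60, 0.40) = 0.60
x2 | x1 = max(a, b) on (0.47, 0.60) = 0.60
(x2 | x1) | x4 = max(a, b) on (0.60, 0.40) = 0.60
(x1 | x4) | ((x2 | x1) | x4) = max(a, b) on (0.60, 0.60) = 0.60
x4 -> x4  [Reichenbach: 1 − a + a·b] with a=0.40, b=0.40 → 0.76
~x2 = 1 − 0.47 = 0.53
~x2 | x3 = max(a, b) on (0.53, 0.79) = 0.79
(x4 -> x4) | (~x2 | x3) = max(a, b) on (0.76, 0.79) = 0.79
((x1 | x4) | ((x2 | x1) | x4)) & ((x4 -> x4) | (~x2 | x3)) = min(a, b) on (0.60, 0.79) = 0.60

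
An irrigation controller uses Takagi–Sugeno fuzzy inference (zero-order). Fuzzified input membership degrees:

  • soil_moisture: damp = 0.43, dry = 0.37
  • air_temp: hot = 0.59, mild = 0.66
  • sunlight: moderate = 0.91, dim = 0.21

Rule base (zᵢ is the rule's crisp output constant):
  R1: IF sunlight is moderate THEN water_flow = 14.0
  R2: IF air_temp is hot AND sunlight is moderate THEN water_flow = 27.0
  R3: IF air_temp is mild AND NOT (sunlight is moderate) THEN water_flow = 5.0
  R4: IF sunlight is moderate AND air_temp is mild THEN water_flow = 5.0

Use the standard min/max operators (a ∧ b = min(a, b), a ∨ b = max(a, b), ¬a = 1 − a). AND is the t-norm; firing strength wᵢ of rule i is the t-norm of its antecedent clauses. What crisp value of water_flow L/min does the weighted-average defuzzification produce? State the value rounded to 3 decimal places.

R1 (z=14.0): moderate=0.91 → w = 0.91
R2 (z=27.0): hot=0.59, moderate=0.91; AND[min(a, b)] → w = 0.59
R3 (z=5.0): mild=0.66, ¬moderate=1−0.91=0.09; AND[min(a, b)] → w = 0.09
R4 (z=5.0): moderate=0.91, mild=0.66; AND[min(a, b)] → w = 0.66
Weighted average = (0.91·14.0 + 0.59·27.0 + 0.09·5.0 + 0.66·5.0) / (0.91 + 0.59 + 0.09 + 0.66)
  = 32.4200 / 2.2500 = 14.409

14.409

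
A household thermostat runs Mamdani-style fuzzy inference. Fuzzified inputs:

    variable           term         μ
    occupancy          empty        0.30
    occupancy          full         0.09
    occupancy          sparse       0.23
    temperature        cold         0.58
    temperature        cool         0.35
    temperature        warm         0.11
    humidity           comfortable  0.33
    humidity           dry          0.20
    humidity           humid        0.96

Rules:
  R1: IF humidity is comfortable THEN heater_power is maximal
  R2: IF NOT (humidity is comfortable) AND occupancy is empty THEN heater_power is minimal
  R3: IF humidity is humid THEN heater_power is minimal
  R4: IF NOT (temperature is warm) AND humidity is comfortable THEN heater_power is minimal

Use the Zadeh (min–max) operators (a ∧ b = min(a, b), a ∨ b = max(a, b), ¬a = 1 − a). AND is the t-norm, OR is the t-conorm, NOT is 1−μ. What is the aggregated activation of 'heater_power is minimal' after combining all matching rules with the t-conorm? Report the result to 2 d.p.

0.96

R1: comfortable=0.33 → w = 0.33
R2: ¬comfortable=1−0.33=0.67, empty=0.30; AND[min(a, b)] → w = 0.30
R3: humid=0.96 → w = 0.96
R4: ¬warm=1−0.11=0.89, comfortable=0.33; AND[min(a, b)] → w = 0.33
Rules with consequent 'minimal': {R2, R3, R4} → strengths 0.30, 0.96, 0.33
Aggregate via t-conorm [max(a, b)]: 0.96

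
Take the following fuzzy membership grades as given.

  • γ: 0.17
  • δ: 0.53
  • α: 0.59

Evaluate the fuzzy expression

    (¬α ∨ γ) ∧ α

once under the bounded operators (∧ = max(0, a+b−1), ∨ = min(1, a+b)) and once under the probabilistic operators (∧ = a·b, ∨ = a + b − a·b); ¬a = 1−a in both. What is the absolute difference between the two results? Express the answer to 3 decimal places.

0.131

Under bounded:
  ¬α = 1 − 0.59 = 0.41
  ¬α ∨ γ = min(1, a+b) on (0.41, 0.17) = 0.58
  (¬α ∨ γ) ∧ α = max(0, a+b−1) on (0.58, 0.59) = 0.17
  → value = 0.1700
Under probabilistic:
  ¬α = 1 − 0.5900 = 0.4100
  ¬α ∨ γ = a + b − a·b on (0.4100, 0.1700) = 0.5103
  (¬α ∨ γ) ∧ α = a·b on (0.5103, 0.5900) = 0.3011
  → value = 0.3011
|0.1700 − 0.3011| = 0.131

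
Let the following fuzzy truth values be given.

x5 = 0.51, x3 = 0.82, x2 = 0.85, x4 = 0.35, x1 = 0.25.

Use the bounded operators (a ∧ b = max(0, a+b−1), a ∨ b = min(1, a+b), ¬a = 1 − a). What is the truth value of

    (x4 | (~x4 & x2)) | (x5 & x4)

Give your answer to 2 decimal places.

0.85

~x4 = 1 − 0.35 = 0.65
~x4 & x2 = max(0, a+b−1) on (0.65, 0.85) = 0.50
x4 | (~x4 & x2) = min(1, a+b) on (0.35, 0.50) = 0.85
x5 & x4 = max(0, a+b−1) on (0.51, 0.35) = 0.00
(x4 | (~x4 & x2)) | (x5 & x4) = min(1, a+b) on (0.85, 0.00) = 0.85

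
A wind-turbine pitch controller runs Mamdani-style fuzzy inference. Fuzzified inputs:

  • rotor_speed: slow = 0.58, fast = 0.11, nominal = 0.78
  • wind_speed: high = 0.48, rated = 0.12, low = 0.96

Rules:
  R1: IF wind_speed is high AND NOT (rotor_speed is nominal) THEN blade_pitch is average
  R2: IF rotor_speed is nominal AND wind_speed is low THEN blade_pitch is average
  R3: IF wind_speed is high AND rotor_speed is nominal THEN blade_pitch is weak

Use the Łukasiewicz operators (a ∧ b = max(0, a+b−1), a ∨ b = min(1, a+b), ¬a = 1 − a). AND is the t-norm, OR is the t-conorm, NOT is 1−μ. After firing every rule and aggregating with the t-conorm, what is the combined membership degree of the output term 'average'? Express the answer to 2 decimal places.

0.74

R1: high=0.48, ¬nominal=1−0.78=0.22; AND[max(0, a+b−1)] → w = 0.00
R2: nominal=0.78, low=0.96; AND[max(0, a+b−1)] → w = 0.74
R3: high=0.48, nominal=0.78; AND[max(0, a+b−1)] → w = 0.26
Rules with consequent 'average': {R1, R2} → strengths 0.00, 0.74
Aggregate via t-conorm [min(1, a+b)]: 0.74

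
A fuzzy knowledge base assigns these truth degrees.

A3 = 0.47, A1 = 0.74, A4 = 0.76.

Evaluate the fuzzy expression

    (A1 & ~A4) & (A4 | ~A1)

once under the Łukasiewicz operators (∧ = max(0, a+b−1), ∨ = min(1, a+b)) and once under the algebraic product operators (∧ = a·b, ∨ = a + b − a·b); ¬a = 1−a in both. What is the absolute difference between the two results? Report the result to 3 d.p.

0.146

Under Łukasiewicz:
  ~A4 = 1 − 0.76 = 0.24
  A1 & ~A4 = max(0, a+b−1) on (0.74, 0.24) = 0.00
  ~A1 = 1 − 0.74 = 0.26
  A4 | ~A1 = min(1, a+b) on (0.76, 0.26) = 1.00
  (A1 & ~A4) & (A4 | ~A1) = max(0, a+b−1) on (0.00, 1.00) = 0.00
  → value = 0.0000
Under algebraic product:
  ~A4 = 1 − 0.7600 = 0.2400
  A1 & ~A4 = a·b on (0.7400, 0.2400) = 0.1776
  ~A1 = 1 − 0.7400 = 0.2600
  A4 | ~A1 = a + b − a·b on (0.7600, 0.2600) = 0.8224
  (A1 & ~A4) & (A4 | ~A1) = a·b on (0.1776, 0.8224) = 0.1461
  → value = 0.1461
|0.0000 − 0.1461| = 0.146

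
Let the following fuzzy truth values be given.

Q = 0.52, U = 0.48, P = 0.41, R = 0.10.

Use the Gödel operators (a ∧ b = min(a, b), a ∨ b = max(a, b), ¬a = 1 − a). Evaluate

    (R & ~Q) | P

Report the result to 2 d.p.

0.41

~Q = 1 − 0.52 = 0.48
R & ~Q = min(a, b) on (0.10, 0.48) = 0.10
(R & ~Q) | P = max(a, b) on (0.10, 0.41) = 0.41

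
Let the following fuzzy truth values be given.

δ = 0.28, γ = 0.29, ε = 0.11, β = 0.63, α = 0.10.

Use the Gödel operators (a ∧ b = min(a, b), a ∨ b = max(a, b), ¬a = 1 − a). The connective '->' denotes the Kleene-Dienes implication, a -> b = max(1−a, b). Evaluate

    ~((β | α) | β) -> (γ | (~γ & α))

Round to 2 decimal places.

0.63

β | α = max(a, b) on (0.63, 0.10) = 0.63
(β | α) | β = max(a, b) on (0.63, 0.63) = 0.63
~((β | α) | β) = 1 − 0.63 = 0.37
~γ = 1 − 0.29 = 0.71
~γ & α = min(a, b) on (0.71, 0.10) = 0.10
γ | (~γ & α) = max(a, b) on (0.29, 0.10) = 0.29
~((β | α) | β) -> (γ | (~γ & α))  [Kleene-Dienes: max(1−a, b)] with a=0.37, b=0.29 → 0.63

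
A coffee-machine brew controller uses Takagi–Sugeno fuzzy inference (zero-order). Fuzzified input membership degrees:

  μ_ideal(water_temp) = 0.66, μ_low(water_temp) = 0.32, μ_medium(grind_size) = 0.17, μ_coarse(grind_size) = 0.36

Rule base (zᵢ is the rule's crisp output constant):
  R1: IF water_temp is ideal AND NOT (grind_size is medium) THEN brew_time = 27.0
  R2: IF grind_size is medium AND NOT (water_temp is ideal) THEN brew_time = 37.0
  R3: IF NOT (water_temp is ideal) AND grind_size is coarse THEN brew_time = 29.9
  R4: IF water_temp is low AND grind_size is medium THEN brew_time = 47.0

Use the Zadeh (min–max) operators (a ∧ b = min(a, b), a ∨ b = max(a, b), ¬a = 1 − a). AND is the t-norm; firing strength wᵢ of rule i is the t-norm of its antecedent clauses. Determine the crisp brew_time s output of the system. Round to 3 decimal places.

R1 (z=27.0): ideal=0.66, ¬medium=1−0.17=0.83; AND[min(a, b)] → w = 0.66
R2 (z=37.0): medium=0.17, ¬ideal=1−0.66=0.34; AND[min(a, b)] → w = 0.17
R3 (z=29.9): ¬ideal=1−0.66=0.34, coarse=0.36; AND[min(a, b)] → w = 0.34
R4 (z=47.0): low=0.32, medium=0.17; AND[min(a, b)] → w = 0.17
Weighted average = (0.66·27.0 + 0.17·37.0 + 0.34·29.9 + 0.17·47.0) / (0.66 + 0.17 + 0.34 + 0.17)
  = 42.2660 / 1.3400 = 31.542

31.542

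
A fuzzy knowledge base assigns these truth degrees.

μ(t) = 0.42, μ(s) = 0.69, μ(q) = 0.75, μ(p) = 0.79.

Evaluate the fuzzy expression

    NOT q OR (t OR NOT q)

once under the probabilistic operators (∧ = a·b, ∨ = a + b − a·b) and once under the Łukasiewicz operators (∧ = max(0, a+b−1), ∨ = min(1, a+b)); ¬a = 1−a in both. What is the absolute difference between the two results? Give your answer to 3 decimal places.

0.246

Under probabilistic:
  NOT q = 1 − 0.7500 = 0.2500
  NOT q = 1 − 0.7500 = 0.2500
  t OR NOT q = a + b − a·b on (0.4200, 0.2500) = 0.5650
  NOT q OR (t OR NOT q) = a + b − a·b on (0.2500, 0.5650) = 0.6737
  → value = 0.6737
Under Łukasiewicz:
  NOT q = 1 − 0.75 = 0.25
  NOT q = 1 − 0.75 = 0.25
  t OR NOT q = min(1, a+b) on (0.42, 0.25) = 0.67
  NOT q OR (t OR NOT q) = min(1, a+b) on (0.25, 0.67) = 0.92
  → value = 0.9200
|0.6737 − 0.9200| = 0.246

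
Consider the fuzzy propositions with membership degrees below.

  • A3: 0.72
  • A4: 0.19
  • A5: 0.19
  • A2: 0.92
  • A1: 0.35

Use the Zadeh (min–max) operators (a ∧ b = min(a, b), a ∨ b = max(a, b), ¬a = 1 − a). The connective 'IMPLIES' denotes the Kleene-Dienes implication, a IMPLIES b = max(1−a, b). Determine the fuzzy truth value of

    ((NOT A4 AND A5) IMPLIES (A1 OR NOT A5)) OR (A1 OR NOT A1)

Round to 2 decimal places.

0.81

NOT A4 = 1 − 0.19 = 0.81
NOT A4 AND A5 = min(a, b) on (0.81, 0.19) = 0.19
NOT A5 = 1 − 0.19 = 0.81
A1 OR NOT A5 = max(a, b) on (0.35, 0.81) = 0.81
(NOT A4 AND A5) IMPLIES (A1 OR NOT A5)  [Kleene-Dienes: max(1−a, b)] with a=0.19, b=0.81 → 0.81
NOT A1 = 1 − 0.35 = 0.65
A1 OR NOT A1 = max(a, b) on (0.35, 0.65) = 0.65
((NOT A4 AND A5) IMPLIES (A1 OR NOT A5)) OR (A1 OR NOT A1) = max(a, b) on (0.81, 0.65) = 0.81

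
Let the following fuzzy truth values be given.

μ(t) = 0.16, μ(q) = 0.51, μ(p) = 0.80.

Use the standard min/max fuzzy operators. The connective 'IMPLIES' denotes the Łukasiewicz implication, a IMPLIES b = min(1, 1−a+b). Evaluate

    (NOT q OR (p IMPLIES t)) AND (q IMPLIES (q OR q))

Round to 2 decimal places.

0.49

NOT q = 1 − 0.51 = 0.49
p IMPLIES t  [Łukasiewicz: min(1, 1−a+b)] with a=0.80, b=0.16 → 0.36
NOT q OR (p IMPLIES t) = max(a, b) on (0.49, 0.36) = 0.49
q OR q = max(a, b) on (0.51, 0.51) = 0.51
q IMPLIES (q OR q)  [Łukasiewicz: min(1, 1−a+b)] with a=0.51, b=0.51 → 1.00
(NOT q OR (p IMPLIES t)) AND (q IMPLIES (q OR q)) = min(a, b) on (0.49, 1.00) = 0.49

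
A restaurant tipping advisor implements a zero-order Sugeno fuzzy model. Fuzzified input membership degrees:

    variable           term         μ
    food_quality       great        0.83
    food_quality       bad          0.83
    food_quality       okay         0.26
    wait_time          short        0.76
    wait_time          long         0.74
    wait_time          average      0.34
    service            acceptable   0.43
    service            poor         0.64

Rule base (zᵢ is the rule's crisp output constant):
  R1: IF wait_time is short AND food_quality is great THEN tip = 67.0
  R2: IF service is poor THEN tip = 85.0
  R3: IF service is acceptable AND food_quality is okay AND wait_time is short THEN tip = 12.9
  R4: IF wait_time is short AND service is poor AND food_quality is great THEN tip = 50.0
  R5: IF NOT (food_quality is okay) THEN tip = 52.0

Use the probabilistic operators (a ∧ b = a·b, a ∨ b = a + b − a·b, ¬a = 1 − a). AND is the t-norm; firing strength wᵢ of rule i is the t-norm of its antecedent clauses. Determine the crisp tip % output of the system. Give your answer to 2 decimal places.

62.58

R1 (z=67.0): short=0.76, great=0.83; AND[a·b] → w = 0.6308
R2 (z=85.0): poor=0.64 → w = 0.6400
R3 (z=12.9): acceptable=0.43, okay=0.26, short=0.76; AND[a·b] → w = 0.0850
R4 (z=50.0): short=0.76, poor=0.64, great=0.83; AND[a·b] → w = 0.4037
R5 (z=52.0): ¬okay=1−0.26=0.74 → w = 0.7400
Weighted average = (0.6308·67.0 + 0.6400·85.0 + 0.0850·12.9 + 0.4037·50.0 + 0.7400·52.0) / (0.6308 + 0.6400 + 0.0850 + 0.4037 + 0.7400)
  = 156.4253 / 2.4995 = 62.58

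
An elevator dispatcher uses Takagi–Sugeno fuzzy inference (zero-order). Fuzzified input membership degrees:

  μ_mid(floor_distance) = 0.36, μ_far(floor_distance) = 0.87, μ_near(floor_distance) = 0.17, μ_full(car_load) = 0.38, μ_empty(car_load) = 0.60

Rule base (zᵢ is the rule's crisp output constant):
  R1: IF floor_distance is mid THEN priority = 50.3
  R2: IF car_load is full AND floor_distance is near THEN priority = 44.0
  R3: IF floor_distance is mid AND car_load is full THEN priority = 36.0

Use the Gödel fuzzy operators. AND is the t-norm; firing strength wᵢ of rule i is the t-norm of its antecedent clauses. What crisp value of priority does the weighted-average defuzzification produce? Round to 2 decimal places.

R1 (z=50.3): mid=0.36 → w = 0.36
R2 (z=44.0): full=0.38, near=0.17; AND[min(a, b)] → w = 0.17
R3 (z=36.0): mid=0.36, full=0.38; AND[min(a, b)] → w = 0.36
Weighted average = (0.36·50.3 + 0.17·44.0 + 0.36·36.0) / (0.36 + 0.17 + 0.36)
  = 38.5480 / 0.8900 = 43.31

43.31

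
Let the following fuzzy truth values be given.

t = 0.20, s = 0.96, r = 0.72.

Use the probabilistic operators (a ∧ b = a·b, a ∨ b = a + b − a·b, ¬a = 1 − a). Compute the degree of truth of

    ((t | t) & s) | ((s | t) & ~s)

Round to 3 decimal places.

t | t = a + b − a·b on (0.2000, 0.2000) = 0.3600
(t | t) & s = a·b on (0.3600, 0.9600) = 0.3456
s | t = a + b − a·b on (0.9600, 0.2000) = 0.9680
~s = 1 − 0.9600 = 0.0400
(s | t) & ~s = a·b on (0.9680, 0.0400) = 0.0387
((t | t) & s) | ((s | t) & ~s) = a + b − a·b on (0.3456, 0.0387) = 0.3709

0.371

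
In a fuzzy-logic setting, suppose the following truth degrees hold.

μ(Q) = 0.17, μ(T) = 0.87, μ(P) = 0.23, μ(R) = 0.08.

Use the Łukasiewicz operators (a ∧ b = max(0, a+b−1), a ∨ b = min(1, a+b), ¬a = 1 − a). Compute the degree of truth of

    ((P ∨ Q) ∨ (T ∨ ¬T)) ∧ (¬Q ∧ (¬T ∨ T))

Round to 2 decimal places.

P ∨ Q = min(1, a+b) on (0.23, 0.17) = 0.40
¬T = 1 − 0.87 = 0.13
T ∨ ¬T = min(1, a+b) on (0.87, 0.13) = 1.00
(P ∨ Q) ∨ (T ∨ ¬T) = min(1, a+b) on (0.40, 1.00) = 1.00
¬Q = 1 − 0.17 = 0.83
¬T = 1 − 0.87 = 0.13
¬T ∨ T = min(1, a+b) on (0.13, 0.87) = 1.00
¬Q ∧ (¬T ∨ T) = max(0, a+b−1) on (0.83, 1.00) = 0.83
((P ∨ Q) ∨ (T ∨ ¬T)) ∧ (¬Q ∧ (¬T ∨ T)) = max(0, a+b−1) on (1.00, 0.83) = 0.83

0.83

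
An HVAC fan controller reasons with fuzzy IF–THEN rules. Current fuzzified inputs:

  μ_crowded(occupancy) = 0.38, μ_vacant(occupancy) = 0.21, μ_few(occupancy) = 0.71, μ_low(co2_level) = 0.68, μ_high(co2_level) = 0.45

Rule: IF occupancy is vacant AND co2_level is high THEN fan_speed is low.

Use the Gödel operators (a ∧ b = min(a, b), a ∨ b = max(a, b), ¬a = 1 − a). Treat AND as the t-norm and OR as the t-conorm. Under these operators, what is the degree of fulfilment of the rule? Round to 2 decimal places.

0.21

firing strength: vacant=0.21, high=0.45; AND[min(a, b)] → w = 0.21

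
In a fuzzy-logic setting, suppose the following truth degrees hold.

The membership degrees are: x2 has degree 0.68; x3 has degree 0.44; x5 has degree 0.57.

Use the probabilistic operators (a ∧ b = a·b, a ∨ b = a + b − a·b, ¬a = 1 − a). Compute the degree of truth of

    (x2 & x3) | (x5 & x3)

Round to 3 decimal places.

x2 & x3 = a·b on (0.6800, 0.4400) = 0.2992
x5 & x3 = a·b on (0.5700, 0.4400) = 0.2508
(x2 & x3) | (x5 & x3) = a + b − a·b on (0.2992, 0.2508) = 0.4750

0.475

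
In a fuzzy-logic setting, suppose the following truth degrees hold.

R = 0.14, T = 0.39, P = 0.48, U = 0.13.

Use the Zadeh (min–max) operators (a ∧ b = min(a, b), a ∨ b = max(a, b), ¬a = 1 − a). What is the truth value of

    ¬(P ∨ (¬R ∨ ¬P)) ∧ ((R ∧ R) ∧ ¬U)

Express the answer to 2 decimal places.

¬R = 1 − 0.14 = 0.86
¬P = 1 − 0.48 = 0.52
¬R ∨ ¬P = max(a, b) on (0.86, 0.52) = 0.86
P ∨ (¬R ∨ ¬P) = max(a, b) on (0.48, 0.86) = 0.86
¬(P ∨ (¬R ∨ ¬P)) = 1 − 0.86 = 0.14
R ∧ R = min(a, b) on (0.14, 0.14) = 0.14
¬U = 1 − 0.13 = 0.87
(R ∧ R) ∧ ¬U = min(a, b) on (0.14, 0.87) = 0.14
¬(P ∨ (¬R ∨ ¬P)) ∧ ((R ∧ R) ∧ ¬U) = min(a, b) on (0.14, 0.14) = 0.14

0.14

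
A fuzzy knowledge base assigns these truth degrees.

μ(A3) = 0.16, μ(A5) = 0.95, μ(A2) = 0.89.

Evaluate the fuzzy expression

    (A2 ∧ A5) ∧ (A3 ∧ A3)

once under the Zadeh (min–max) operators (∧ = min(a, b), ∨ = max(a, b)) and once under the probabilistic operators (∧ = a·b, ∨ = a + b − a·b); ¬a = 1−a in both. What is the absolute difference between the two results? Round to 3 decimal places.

0.138

Under Zadeh (min–max):
  A2 ∧ A5 = min(a, b) on (0.89, 0.95) = 0.89
  A3 ∧ A3 = min(a, b) on (0.16, 0.16) = 0.16
  (A2 ∧ A5) ∧ (A3 ∧ A3) = min(a, b) on (0.89, 0.16) = 0.16
  → value = 0.1600
Under probabilistic:
  A2 ∧ A5 = a·b on (0.8900, 0.9500) = 0.8455
  A3 ∧ A3 = a·b on (0.1600, 0.1600) = 0.0256
  (A2 ∧ A5) ∧ (A3 ∧ A3) = a·b on (0.8455, 0.0256) = 0.0216
  → value = 0.0216
|0.1600 − 0.0216| = 0.138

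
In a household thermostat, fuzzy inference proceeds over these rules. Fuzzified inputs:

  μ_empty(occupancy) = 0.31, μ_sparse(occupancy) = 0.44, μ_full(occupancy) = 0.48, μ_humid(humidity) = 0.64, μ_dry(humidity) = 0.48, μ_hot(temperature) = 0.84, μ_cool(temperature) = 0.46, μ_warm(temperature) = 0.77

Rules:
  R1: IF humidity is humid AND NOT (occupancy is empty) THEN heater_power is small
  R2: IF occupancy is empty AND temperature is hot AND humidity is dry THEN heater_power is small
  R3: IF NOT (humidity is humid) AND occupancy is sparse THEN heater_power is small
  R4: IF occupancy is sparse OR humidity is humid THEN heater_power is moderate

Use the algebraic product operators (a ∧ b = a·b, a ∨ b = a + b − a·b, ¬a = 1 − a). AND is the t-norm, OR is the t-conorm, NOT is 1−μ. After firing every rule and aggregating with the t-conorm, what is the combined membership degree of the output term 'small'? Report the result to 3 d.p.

0.589

R1: humid=0.64, ¬empty=1−0.31=0.69; AND[a·b] → w = 0.4416
R2: empty=0.31, hot=0.84, dry=0.48; AND[a·b] → w = 0.1250
R3: ¬humid=1−0.64=0.36, sparse=0.44; AND[a·b] → w = 0.1584
R4: sparse=0.44, humid=0.64; OR[a + b − a·b] → w = 0.7984
Rules with consequent 'small': {R1, R2, R3} → strengths 0.4416, 0.1250, 0.1584
Aggregate via t-conorm [a + b − a·b]: 0.5888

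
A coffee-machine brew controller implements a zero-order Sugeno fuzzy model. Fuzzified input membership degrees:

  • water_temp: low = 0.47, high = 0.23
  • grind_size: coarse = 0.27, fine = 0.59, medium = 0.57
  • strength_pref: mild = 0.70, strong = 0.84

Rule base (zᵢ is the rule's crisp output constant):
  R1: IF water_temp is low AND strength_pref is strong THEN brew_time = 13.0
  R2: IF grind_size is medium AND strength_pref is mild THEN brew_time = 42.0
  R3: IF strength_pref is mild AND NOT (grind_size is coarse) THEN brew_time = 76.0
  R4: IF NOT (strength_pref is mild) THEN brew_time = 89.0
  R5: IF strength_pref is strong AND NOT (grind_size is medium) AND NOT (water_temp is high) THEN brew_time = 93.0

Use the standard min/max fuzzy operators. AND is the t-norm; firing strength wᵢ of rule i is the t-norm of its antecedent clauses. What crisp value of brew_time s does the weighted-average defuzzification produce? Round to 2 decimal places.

R1 (z=13.0): low=0.47, strong=0.84; AND[min(a, b)] → w = 0.47
R2 (z=42.0): medium=0.57, mild=0.70; AND[min(a, b)] → w = 0.57
R3 (z=76.0): mild=0.70, ¬coarse=1−0.27=0.73; AND[min(a, b)] → w = 0.70
R4 (z=89.0): ¬mild=1−0.70=0.30 → w = 0.30
R5 (z=93.0): strong=0.84, ¬medium=1−0.57=0.43, ¬high=1−0.23=0.77; AND[min(a, b)] → w = 0.43
Weighted average = (0.47·13.0 + 0.57·42.0 + 0.70·76.0 + 0.30·89.0 + 0.43·93.0) / (0.47 + 0.57 + 0.70 + 0.30 + 0.43)
  = 149.9400 / 2.4700 = 60.70

60.70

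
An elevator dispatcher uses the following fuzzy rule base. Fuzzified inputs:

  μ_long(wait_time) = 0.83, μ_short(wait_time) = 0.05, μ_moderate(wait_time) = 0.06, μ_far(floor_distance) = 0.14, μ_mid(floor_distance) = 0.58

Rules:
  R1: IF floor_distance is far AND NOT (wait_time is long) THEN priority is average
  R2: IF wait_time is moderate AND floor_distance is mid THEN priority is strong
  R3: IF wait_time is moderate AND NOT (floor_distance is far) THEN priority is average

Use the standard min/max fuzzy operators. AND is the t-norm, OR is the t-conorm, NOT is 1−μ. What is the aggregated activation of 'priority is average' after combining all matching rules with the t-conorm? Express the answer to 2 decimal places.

0.14

R1: far=0.14, ¬long=1−0.83=0.17; AND[min(a, b)] → w = 0.14
R2: moderate=0.06, mid=0.58; AND[min(a, b)] → w = 0.06
R3: moderate=0.06, ¬far=1−0.14=0.86; AND[min(a, b)] → w = 0.06
Rules with consequent 'average': {R1, R3} → strengths 0.14, 0.06
Aggregate via t-conorm [max(a, b)]: 0.14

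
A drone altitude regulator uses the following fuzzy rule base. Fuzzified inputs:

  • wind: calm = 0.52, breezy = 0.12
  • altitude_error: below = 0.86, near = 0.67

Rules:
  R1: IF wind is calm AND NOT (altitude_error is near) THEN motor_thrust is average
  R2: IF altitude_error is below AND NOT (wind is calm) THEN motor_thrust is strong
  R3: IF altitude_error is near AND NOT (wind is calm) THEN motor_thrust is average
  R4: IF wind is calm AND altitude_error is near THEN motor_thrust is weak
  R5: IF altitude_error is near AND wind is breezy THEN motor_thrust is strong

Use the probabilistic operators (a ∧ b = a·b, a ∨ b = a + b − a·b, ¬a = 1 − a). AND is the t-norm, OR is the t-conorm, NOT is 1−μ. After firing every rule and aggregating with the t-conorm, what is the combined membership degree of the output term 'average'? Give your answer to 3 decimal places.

R1: calm=0.52, ¬near=1−0.67=0.33; AND[a·b] → w = 0.1716
R2: below=0.86, ¬calm=1−0.52=0.48; AND[a·b] → w = 0.4128
R3: near=0.67, ¬calm=1−0.52=0.48; AND[a·b] → w = 0.3216
R4: calm=0.52, near=0.67; AND[a·b] → w = 0.3484
R5: near=0.67, breezy=0.12; AND[a·b] → w = 0.0804
Rules with consequent 'average': {R1, R3} → strengths 0.1716, 0.3216
Aggregate via t-conorm [a + b − a·b]: 0.4380

0.438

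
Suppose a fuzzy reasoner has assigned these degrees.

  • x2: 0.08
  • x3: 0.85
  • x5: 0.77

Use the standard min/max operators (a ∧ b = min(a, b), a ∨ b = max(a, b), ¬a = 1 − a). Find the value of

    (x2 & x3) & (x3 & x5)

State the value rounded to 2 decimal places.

0.08

x2 & x3 = min(a, b) on (0.08, 0.85) = 0.08
x3 & x5 = min(a, b) on (0.85, 0.77) = 0.77
(x2 & x3) & (x3 & x5) = min(a, b) on (0.08, 0.77) = 0.08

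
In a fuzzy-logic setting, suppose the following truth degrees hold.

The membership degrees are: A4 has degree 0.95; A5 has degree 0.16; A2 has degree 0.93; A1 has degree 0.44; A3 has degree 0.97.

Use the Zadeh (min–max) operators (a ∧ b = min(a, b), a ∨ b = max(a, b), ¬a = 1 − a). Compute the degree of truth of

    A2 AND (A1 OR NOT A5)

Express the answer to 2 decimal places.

NOT A5 = 1 − 0.16 = 0.84
A1 OR NOT A5 = max(a, b) on (0.44, 0.84) = 0.84
A2 AND (A1 OR NOT A5) = min(a, b) on (0.93, 0.84) = 0.84

0.84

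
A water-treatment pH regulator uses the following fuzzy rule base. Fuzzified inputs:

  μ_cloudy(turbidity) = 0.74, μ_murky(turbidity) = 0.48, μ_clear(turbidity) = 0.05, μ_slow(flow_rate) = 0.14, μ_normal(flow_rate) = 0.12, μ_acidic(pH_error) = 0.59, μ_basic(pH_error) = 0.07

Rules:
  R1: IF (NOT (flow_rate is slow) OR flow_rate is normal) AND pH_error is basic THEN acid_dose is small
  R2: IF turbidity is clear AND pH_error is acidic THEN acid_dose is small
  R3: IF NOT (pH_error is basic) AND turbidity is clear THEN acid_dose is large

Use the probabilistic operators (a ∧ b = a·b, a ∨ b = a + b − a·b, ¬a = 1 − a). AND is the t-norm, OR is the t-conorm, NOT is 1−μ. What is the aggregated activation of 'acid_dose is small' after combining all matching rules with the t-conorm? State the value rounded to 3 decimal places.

R1: (¬slow=1−0.14=0.86 OR normal=0.12) = 0.8768; AND[a·b] with basic=0.07 → w = 0.0614
R2: clear=0.05, acidic=0.59; AND[a·b] → w = 0.0295
R3: ¬basic=1−0.07=0.93, clear=0.05; AND[a·b] → w = 0.0465
Rules with consequent 'small': {R1, R2} → strengths 0.0614, 0.0295
Aggregate via t-conorm [a + b − a·b]: 0.0891

0.089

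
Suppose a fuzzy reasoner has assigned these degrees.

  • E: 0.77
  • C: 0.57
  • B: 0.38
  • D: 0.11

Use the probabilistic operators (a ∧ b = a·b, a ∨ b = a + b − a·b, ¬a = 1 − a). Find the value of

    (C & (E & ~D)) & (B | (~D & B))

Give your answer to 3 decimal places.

~D = 1 − 0.1100 = 0.8900
E & ~D = a·b on (0.7700, 0.8900) = 0.6853
C & (E & ~D) = a·b on (0.5700, 0.6853) = 0.3906
~D = 1 − 0.1100 = 0.8900
~D & B = a·b on (0.8900, 0.3800) = 0.3382
B | (~D & B) = a + b − a·b on (0.3800, 0.3382) = 0.5897
(C & (E & ~D)) & (B | (~D & B)) = a·b on (0.3906, 0.5897) = 0.2303

0.230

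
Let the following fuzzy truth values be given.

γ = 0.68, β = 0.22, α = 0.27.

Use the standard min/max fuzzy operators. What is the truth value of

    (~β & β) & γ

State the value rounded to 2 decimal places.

~β = 1 − 0.22 = 0.78
~β & β = min(a, b) on (0.78, 0.22) = 0.22
(~β & β) & γ = min(a, b) on (0.22, 0.68) = 0.22

0.22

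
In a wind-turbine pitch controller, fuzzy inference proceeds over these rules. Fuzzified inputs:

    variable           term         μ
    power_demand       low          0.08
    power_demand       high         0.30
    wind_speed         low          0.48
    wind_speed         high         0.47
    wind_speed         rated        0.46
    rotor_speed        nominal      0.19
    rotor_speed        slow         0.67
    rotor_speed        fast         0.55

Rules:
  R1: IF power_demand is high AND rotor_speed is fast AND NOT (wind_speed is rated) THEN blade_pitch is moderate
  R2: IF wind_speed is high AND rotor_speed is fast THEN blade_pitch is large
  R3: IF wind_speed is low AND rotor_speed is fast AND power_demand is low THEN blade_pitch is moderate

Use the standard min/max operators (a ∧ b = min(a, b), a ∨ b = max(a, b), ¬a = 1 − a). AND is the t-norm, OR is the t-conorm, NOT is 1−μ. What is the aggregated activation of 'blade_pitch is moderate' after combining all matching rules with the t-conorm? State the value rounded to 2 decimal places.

R1: high=0.30, fast=0.55, ¬rated=1−0.46=0.54; AND[min(a, b)] → w = 0.30
R2: high=0.47, fast=0.55; AND[min(a, b)] → w = 0.47
R3: low=0.48, fast=0.55, low=0.08; AND[min(a, b)] → w = 0.08
Rules with consequent 'moderate': {R1, R3} → strengths 0.30, 0.08
Aggregate via t-conorm [max(a, b)]: 0.30

0.30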